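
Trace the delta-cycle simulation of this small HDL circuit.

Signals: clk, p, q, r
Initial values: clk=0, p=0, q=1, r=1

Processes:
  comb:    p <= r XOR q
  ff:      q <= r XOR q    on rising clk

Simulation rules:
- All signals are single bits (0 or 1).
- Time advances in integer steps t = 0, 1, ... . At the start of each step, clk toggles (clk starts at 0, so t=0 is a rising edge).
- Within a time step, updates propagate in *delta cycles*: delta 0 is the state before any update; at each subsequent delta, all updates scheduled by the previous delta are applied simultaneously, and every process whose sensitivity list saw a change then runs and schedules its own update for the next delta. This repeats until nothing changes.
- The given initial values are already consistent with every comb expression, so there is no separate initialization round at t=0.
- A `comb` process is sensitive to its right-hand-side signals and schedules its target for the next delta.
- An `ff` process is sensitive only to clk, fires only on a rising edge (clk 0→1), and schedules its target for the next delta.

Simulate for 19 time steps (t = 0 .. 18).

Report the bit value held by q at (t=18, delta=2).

1

t=0 Δ0: clk=0 q=1 p=0 r=1
  Δ1: clk:0→1
  Δ2: q:1→0
  Δ3: p:0→1
  (3Δ to stable)
t=1 Δ0: clk=1 q=0 p=1 r=1
  Δ1: clk:1→0
  (1Δ to stable)
t=2 Δ0: clk=0 q=0 p=1 r=1
  Δ1: clk:0→1
  Δ2: q:0→1
  Δ3: p:1→0
  (3Δ to stable)
t=3 Δ0: clk=1 q=1 p=0 r=1
  Δ1: clk:1→0
  (1Δ to stable)
t=4 Δ0: clk=0 q=1 p=0 r=1
  Δ1: clk:0→1
  Δ2: q:1→0
  Δ3: p:0→1
  (3Δ to stable)
t=5 Δ0: clk=1 q=0 p=1 r=1
  Δ1: clk:1→0
  (1Δ to stable)
t=6 Δ0: clk=0 q=0 p=1 r=1
  Δ1: clk:0→1
  Δ2: q:0→1
  Δ3: p:1→0
  (3Δ to stable)
t=7 Δ0: clk=1 q=1 p=0 r=1
  Δ1: clk:1→0
  (1Δ to stable)
t=8 Δ0: clk=0 q=1 p=0 r=1
  Δ1: clk:0→1
  Δ2: q:1→0
  Δ3: p:0→1
  (3Δ to stable)
t=9 Δ0: clk=1 q=0 p=1 r=1
  Δ1: clk:1→0
  (1Δ to stable)
t=10 Δ0: clk=0 q=0 p=1 r=1
  Δ1: clk:0→1
  Δ2: q:0→1
  Δ3: p:1→0
  (3Δ to stable)
t=11 Δ0: clk=1 q=1 p=0 r=1
  Δ1: clk:1→0
  (1Δ to stable)
t=12 Δ0: clk=0 q=1 p=0 r=1
  Δ1: clk:0→1
  Δ2: q:1→0
  Δ3: p:0→1
  (3Δ to stable)
t=13 Δ0: clk=1 q=0 p=1 r=1
  Δ1: clk:1→0
  (1Δ to stable)
t=14 Δ0: clk=0 q=0 p=1 r=1
  Δ1: clk:0→1
  Δ2: q:0→1
  Δ3: p:1→0
  (3Δ to stable)
t=15 Δ0: clk=1 q=1 p=0 r=1
  Δ1: clk:1→0
  (1Δ to stable)
t=16 Δ0: clk=0 q=1 p=0 r=1
  Δ1: clk:0→1
  Δ2: q:1→0
  Δ3: p:0→1
  (3Δ to stable)
t=17 Δ0: clk=1 q=0 p=1 r=1
  Δ1: clk:1→0
  (1Δ to stable)
t=18 Δ0: clk=0 q=0 p=1 r=1
  Δ1: clk:0→1
  Δ2: q:0→1
  Δ3: p:1→0
  (3Δ to stable)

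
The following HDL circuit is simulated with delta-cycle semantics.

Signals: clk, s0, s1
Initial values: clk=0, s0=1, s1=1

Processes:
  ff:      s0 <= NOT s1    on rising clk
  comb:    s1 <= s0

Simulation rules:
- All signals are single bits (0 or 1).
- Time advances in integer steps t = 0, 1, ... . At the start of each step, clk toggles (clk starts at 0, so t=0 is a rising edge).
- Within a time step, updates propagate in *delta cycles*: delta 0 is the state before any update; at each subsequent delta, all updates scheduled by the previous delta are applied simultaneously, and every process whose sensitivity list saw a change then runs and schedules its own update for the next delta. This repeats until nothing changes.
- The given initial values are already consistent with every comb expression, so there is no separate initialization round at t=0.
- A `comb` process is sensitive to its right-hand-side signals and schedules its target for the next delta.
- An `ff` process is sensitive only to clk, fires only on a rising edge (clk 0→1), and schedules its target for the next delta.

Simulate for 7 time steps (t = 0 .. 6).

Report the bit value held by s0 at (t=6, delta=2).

t0.Δ0 s1=1 s0=1 clk=0
t0.Δ1 s1=1 s0=1 clk=1
t0.Δ2 s1=1 s0=0 clk=1
t0.Δ3 s1=0 s0=0 clk=1
t1.Δ0 s1=0 s0=0 clk=1
t1.Δ1 s1=0 s0=0 clk=0
t2.Δ0 s1=0 s0=0 clk=0
t2.Δ1 s1=0 s0=0 clk=1
t2.Δ2 s1=0 s0=1 clk=1
t2.Δ3 s1=1 s0=1 clk=1
t3.Δ0 s1=1 s0=1 clk=1
t3.Δ1 s1=1 s0=1 clk=0
t4.Δ0 s1=1 s0=1 clk=0
t4.Δ1 s1=1 s0=1 clk=1
t4.Δ2 s1=1 s0=0 clk=1
t4.Δ3 s1=0 s0=0 clk=1
t5.Δ0 s1=0 s0=0 clk=1
t5.Δ1 s1=0 s0=0 clk=0
t6.Δ0 s1=0 s0=0 clk=0
t6.Δ1 s1=0 s0=0 clk=1
t6.Δ2 s1=0 s0=1 clk=1
t6.Δ3 s1=1 s0=1 clk=1

1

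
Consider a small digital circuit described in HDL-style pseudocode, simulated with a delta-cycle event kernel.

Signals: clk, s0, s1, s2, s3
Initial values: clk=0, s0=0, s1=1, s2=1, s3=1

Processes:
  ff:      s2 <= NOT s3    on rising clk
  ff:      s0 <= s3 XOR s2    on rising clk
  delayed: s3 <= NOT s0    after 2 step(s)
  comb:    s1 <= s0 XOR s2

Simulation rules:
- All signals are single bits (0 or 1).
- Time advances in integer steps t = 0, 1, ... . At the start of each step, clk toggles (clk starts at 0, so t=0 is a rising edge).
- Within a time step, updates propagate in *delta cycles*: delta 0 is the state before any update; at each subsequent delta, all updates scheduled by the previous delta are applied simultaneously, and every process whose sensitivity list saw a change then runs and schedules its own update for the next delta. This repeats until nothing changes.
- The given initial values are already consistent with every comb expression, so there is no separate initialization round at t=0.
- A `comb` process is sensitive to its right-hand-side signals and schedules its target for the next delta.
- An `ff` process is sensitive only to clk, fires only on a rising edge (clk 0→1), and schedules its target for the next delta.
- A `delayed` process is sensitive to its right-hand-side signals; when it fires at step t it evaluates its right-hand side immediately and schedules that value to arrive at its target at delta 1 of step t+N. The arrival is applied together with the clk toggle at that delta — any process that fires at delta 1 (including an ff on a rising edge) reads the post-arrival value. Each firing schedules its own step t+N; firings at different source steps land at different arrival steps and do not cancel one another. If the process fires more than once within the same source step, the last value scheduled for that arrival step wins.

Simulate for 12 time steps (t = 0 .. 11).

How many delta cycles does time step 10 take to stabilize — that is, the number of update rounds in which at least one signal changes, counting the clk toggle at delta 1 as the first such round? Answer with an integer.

t=0 Δ0: s0=0 s1=1 clk=0 s2=1 s3=1
  Δ1: clk:0→1
  Δ2: s2:1→0
  Δ3: s1:1→0
  (3Δ to stable)
t=1 Δ0: s0=0 s1=0 clk=1 s2=0 s3=1
  Δ1: clk:1→0
  (1Δ to stable)
t=2 Δ0: s0=0 s1=0 clk=0 s2=0 s3=1
  Δ1: clk:0→1
  Δ2: s0:0→1
  Δ3: s1:0→1
  (3Δ to stable)
t=3 Δ0: s0=1 s1=1 clk=1 s2=0 s3=1
  Δ1: clk:1→0
  (1Δ to stable)
t=4 Δ0: s0=1 s1=1 clk=0 s2=0 s3=1
  Δ1: clk:0→1, s3:1→0
  Δ2: s0:1→0, s2:0→1
  (2Δ to stable)
t=5 Δ0: s0=0 s1=1 clk=1 s2=1 s3=0
  Δ1: clk:1→0
  (1Δ to stable)
t=6 Δ0: s0=0 s1=1 clk=0 s2=1 s3=0
  Δ1: clk:0→1, s3:0→1
  Δ2: s2:1→0
  Δ3: s1:1→0
  (3Δ to stable)
t=7 Δ0: s0=0 s1=0 clk=1 s2=0 s3=1
  Δ1: clk:1→0
  (1Δ to stable)
t=8 Δ0: s0=0 s1=0 clk=0 s2=0 s3=1
  Δ1: clk:0→1
  Δ2: s0:0→1
  Δ3: s1:0→1
  (3Δ to stable)
t=9 Δ0: s0=1 s1=1 clk=1 s2=0 s3=1
  Δ1: clk:1→0
  (1Δ to stable)
t=10 Δ0: s0=1 s1=1 clk=0 s2=0 s3=1
  Δ1: clk:0→1, s3:1→0
  Δ2: s0:1→0, s2:0→1
  (2Δ to stable)
t=11 Δ0: s0=0 s1=1 clk=1 s2=1 s3=0
  Δ1: clk:1→0
  (1Δ to stable)

2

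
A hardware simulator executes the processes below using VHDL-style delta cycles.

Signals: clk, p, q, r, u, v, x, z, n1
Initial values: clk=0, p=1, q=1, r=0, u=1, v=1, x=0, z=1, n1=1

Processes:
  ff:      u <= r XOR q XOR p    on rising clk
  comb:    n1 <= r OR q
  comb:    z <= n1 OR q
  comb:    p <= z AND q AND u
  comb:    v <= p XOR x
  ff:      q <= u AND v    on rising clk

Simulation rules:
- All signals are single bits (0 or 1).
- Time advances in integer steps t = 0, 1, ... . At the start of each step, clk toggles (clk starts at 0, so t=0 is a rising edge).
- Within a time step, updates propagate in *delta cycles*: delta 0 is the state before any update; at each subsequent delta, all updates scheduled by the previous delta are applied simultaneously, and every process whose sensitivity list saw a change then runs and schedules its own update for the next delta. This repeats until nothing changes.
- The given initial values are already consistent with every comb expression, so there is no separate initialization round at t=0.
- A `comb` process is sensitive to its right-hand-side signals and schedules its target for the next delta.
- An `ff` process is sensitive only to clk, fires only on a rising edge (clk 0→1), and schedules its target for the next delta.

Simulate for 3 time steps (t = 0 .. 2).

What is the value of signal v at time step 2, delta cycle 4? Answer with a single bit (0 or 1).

t=0 Δ0: v=1 r=0 clk=0 x=0 n1=1 z=1 q=1 u=1 p=1
  Δ1: clk:0→1
  Δ2: u:1→0
  Δ3: p:1→0
  Δ4: v:1→0
  (4Δ to stable)
t=1 Δ0: v=0 r=0 clk=1 x=0 n1=1 z=1 q=1 u=0 p=0
  Δ1: clk:1→0
  (1Δ to stable)
t=2 Δ0: v=0 r=0 clk=0 x=0 n1=1 z=1 q=1 u=0 p=0
  Δ1: clk:0→1
  Δ2: q:1→0, u:0→1
  Δ3: n1:1→0
  Δ4: z:1→0
  (4Δ to stable)

0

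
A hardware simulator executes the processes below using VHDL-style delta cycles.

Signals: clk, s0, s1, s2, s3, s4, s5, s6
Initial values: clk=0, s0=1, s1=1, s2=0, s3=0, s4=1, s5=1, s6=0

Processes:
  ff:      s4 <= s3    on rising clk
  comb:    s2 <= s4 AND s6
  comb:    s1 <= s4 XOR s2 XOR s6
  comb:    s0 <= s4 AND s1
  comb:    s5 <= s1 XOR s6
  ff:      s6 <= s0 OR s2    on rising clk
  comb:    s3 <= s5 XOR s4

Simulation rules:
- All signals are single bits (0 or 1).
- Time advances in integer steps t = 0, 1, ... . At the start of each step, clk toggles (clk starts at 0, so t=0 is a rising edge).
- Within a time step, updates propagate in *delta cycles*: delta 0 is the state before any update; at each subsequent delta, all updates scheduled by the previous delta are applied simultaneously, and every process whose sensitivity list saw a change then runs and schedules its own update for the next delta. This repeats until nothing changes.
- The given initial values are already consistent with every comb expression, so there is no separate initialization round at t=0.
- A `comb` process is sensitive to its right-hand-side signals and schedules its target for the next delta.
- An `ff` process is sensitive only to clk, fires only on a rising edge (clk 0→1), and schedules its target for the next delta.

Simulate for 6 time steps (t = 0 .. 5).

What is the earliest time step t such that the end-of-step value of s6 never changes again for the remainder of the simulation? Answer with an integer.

2

t0.Δ0 s4=1 s2=0 s3=0 s5=1 s6=0 s0=1 clk=0 s1=1
t0.Δ1 s4=1 s2=0 s3=0 s5=1 s6=0 s0=1 clk=1 s1=1
t0.Δ2 s4=0 s2=0 s3=0 s5=1 s6=1 s0=1 clk=1 s1=1
t0.Δ3 s4=0 s2=0 s3=1 s5=0 s6=1 s0=0 clk=1 s1=1
t0.Δ4 s4=0 s2=0 s3=0 s5=0 s6=1 s0=0 clk=1 s1=1
t1.Δ0 s4=0 s2=0 s3=0 s5=0 s6=1 s0=0 clk=1 s1=1
t1.Δ1 s4=0 s2=0 s3=0 s5=0 s6=1 s0=0 clk=0 s1=1
t2.Δ0 s4=0 s2=0 s3=0 s5=0 s6=1 s0=0 clk=0 s1=1
t2.Δ1 s4=0 s2=0 s3=0 s5=0 s6=1 s0=0 clk=1 s1=1
t2.Δ2 s4=0 s2=0 s3=0 s5=0 s6=0 s0=0 clk=1 s1=1
t2.Δ3 s4=0 s2=0 s3=0 s5=1 s6=0 s0=0 clk=1 s1=0
t2.Δ4 s4=0 s2=0 s3=1 s5=0 s6=0 s0=0 clk=1 s1=0
t2.Δ5 s4=0 s2=0 s3=0 s5=0 s6=0 s0=0 clk=1 s1=0
t3.Δ0 s4=0 s2=0 s3=0 s5=0 s6=0 s0=0 clk=1 s1=0
t3.Δ1 s4=0 s2=0 s3=0 s5=0 s6=0 s0=0 clk=0 s1=0
t4.Δ0 s4=0 s2=0 s3=0 s5=0 s6=0 s0=0 clk=0 s1=0
t4.Δ1 s4=0 s2=0 s3=0 s5=0 s6=0 s0=0 clk=1 s1=0
t5.Δ0 s4=0 s2=0 s3=0 s5=0 s6=0 s0=0 clk=1 s1=0
t5.Δ1 s4=0 s2=0 s3=0 s5=0 s6=0 s0=0 clk=0 s1=0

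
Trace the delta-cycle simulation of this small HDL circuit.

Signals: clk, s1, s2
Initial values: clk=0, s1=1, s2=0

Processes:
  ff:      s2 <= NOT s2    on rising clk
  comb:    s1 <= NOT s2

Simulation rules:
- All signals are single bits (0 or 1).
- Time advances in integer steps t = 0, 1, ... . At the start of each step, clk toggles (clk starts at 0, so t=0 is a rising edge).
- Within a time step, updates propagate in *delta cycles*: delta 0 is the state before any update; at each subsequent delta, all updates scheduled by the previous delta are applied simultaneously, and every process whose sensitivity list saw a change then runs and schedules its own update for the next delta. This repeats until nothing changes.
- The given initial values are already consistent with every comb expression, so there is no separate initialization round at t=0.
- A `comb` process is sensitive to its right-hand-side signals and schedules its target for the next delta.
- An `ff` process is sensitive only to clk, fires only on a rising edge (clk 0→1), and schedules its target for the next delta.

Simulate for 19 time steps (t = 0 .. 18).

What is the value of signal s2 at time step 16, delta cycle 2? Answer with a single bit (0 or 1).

t=0 Δ0: s1=1 s2=0 clk=0
  Δ1: clk:0→1
  Δ2: s2:0→1
  Δ3: s1:1→0
  (3Δ to stable)
t=1 Δ0: s1=0 s2=1 clk=1
  Δ1: clk:1→0
  (1Δ to stable)
t=2 Δ0: s1=0 s2=1 clk=0
  Δ1: clk:0→1
  Δ2: s2:1→0
  Δ3: s1:0→1
  (3Δ to stable)
t=3 Δ0: s1=1 s2=0 clk=1
  Δ1: clk:1→0
  (1Δ to stable)
t=4 Δ0: s1=1 s2=0 clk=0
  Δ1: clk:0→1
  Δ2: s2:0→1
  Δ3: s1:1→0
  (3Δ to stable)
t=5 Δ0: s1=0 s2=1 clk=1
  Δ1: clk:1→0
  (1Δ to stable)
t=6 Δ0: s1=0 s2=1 clk=0
  Δ1: clk:0→1
  Δ2: s2:1→0
  Δ3: s1:0→1
  (3Δ to stable)
t=7 Δ0: s1=1 s2=0 clk=1
  Δ1: clk:1→0
  (1Δ to stable)
t=8 Δ0: s1=1 s2=0 clk=0
  Δ1: clk:0→1
  Δ2: s2:0→1
  Δ3: s1:1→0
  (3Δ to stable)
t=9 Δ0: s1=0 s2=1 clk=1
  Δ1: clk:1→0
  (1Δ to stable)
t=10 Δ0: s1=0 s2=1 clk=0
  Δ1: clk:0→1
  Δ2: s2:1→0
  Δ3: s1:0→1
  (3Δ to stable)
t=11 Δ0: s1=1 s2=0 clk=1
  Δ1: clk:1→0
  (1Δ to stable)
t=12 Δ0: s1=1 s2=0 clk=0
  Δ1: clk:0→1
  Δ2: s2:0→1
  Δ3: s1:1→0
  (3Δ to stable)
t=13 Δ0: s1=0 s2=1 clk=1
  Δ1: clk:1→0
  (1Δ to stable)
t=14 Δ0: s1=0 s2=1 clk=0
  Δ1: clk:0→1
  Δ2: s2:1→0
  Δ3: s1:0→1
  (3Δ to stable)
t=15 Δ0: s1=1 s2=0 clk=1
  Δ1: clk:1→0
  (1Δ to stable)
t=16 Δ0: s1=1 s2=0 clk=0
  Δ1: clk:0→1
  Δ2: s2:0→1
  Δ3: s1:1→0
  (3Δ to stable)
t=17 Δ0: s1=0 s2=1 clk=1
  Δ1: clk:1→0
  (1Δ to stable)
t=18 Δ0: s1=0 s2=1 clk=0
  Δ1: clk:0→1
  Δ2: s2:1→0
  Δ3: s1:0→1
  (3Δ to stable)

1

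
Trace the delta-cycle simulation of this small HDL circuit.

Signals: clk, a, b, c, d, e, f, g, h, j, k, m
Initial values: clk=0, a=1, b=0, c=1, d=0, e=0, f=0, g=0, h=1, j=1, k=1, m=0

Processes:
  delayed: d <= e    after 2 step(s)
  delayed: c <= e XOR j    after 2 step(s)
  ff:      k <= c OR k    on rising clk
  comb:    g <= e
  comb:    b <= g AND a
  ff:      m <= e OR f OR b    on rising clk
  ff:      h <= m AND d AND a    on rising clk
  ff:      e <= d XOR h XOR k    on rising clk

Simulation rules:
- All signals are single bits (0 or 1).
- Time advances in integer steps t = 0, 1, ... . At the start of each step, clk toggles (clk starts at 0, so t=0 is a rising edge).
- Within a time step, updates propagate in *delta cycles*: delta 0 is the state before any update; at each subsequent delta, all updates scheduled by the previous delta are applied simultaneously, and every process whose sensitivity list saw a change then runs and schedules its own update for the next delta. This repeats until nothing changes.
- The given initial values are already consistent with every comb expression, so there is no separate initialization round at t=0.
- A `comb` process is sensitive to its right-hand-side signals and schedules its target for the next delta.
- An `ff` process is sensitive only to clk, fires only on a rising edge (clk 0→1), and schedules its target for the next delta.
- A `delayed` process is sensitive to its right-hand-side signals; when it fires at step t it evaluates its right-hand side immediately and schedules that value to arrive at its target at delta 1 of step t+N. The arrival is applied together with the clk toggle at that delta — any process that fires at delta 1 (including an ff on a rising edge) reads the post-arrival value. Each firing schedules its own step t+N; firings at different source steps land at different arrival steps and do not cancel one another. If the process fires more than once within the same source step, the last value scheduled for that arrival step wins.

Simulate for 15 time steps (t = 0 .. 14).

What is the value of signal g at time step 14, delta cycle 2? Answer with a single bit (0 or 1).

[bits: h,f,m,a,d,g,b,e,k,c,j,clk]
t=0: Δ0=100100001110 Δ1=100100001111 Δ2=000100001111 | 2Δ
t=1: Δ0=000100001111 Δ1=000100001110 | 1Δ
t=2: Δ0=000100001110 Δ1=000100001111 Δ2=000100011111 Δ3=000101011111 Δ4=000101111111 | 4Δ
t=3: Δ0=000101111111 Δ1=000101111110 | 1Δ
t=4: Δ0=000101111110 Δ1=000111111011 Δ2=001111101011 Δ3=001110101011 Δ4=001110001011 | 4Δ
t=5: Δ0=001110001011 Δ1=001110001010 | 1Δ
t=6: Δ0=001110001010 Δ1=001100001111 Δ2=000100011111 Δ3=000101011111 Δ4=000101111111 | 4Δ
t=7: Δ0=000101111111 Δ1=000101111110 | 1Δ
t=8: Δ0=000101111110 Δ1=000111111011 Δ2=001111101011 Δ3=001110101011 Δ4=001110001011 | 4Δ
t=9: Δ0=001110001011 Δ1=001110001010 | 1Δ
t=10: Δ0=001110001010 Δ1=001100001111 Δ2=000100011111 Δ3=000101011111 Δ4=000101111111 | 4Δ
t=11: Δ0=000101111111 Δ1=000101111110 | 1Δ
t=12: Δ0=000101111110 Δ1=000111111011 Δ2=001111101011 Δ3=001110101011 Δ4=001110001011 | 4Δ
t=13: Δ0=001110001011 Δ1=001110001010 | 1Δ
t=14: Δ0=001110001010 Δ1=001100001111 Δ2=000100011111 Δ3=000101011111 Δ4=000101111111 | 4Δ

0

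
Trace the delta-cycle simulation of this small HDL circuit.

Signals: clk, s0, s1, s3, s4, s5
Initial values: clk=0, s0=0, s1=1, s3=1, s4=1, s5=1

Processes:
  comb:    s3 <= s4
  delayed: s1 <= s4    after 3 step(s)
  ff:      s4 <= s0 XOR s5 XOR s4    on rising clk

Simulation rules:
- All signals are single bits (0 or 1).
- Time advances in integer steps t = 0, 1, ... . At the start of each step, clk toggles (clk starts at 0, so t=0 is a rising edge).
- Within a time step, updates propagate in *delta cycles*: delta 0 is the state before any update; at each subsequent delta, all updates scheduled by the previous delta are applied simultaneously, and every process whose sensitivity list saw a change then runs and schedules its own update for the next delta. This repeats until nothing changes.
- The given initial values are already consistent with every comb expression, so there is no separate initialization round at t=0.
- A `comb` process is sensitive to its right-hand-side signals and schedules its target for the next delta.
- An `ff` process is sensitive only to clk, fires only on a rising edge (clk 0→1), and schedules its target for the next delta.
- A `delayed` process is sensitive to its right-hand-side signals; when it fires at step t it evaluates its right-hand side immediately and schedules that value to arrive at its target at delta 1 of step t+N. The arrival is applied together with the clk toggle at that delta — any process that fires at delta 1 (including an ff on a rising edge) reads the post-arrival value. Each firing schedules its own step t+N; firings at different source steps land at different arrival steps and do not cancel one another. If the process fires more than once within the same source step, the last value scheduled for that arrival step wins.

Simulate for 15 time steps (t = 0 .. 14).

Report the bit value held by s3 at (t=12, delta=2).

1

t=0 Δ0: s4=1 s5=1 s1=1 clk=0 s3=1 s0=0
  Δ1: clk:0→1
  Δ2: s4:1→0
  Δ3: s3:1→0
  (3Δ to stable)
t=1 Δ0: s4=0 s5=1 s1=1 clk=1 s3=0 s0=0
  Δ1: clk:1→0
  (1Δ to stable)
t=2 Δ0: s4=0 s5=1 s1=1 clk=0 s3=0 s0=0
  Δ1: clk:0→1
  Δ2: s4:0→1
  Δ3: s3:0→1
  (3Δ to stable)
t=3 Δ0: s4=1 s5=1 s1=1 clk=1 s3=1 s0=0
  Δ1: s1:1→0, clk:1→0
  (1Δ to stable)
t=4 Δ0: s4=1 s5=1 s1=0 clk=0 s3=1 s0=0
  Δ1: clk:0→1
  Δ2: s4:1→0
  Δ3: s3:1→0
  (3Δ to stable)
t=5 Δ0: s4=0 s5=1 s1=0 clk=1 s3=0 s0=0
  Δ1: s1:0→1, clk:1→0
  (1Δ to stable)
t=6 Δ0: s4=0 s5=1 s1=1 clk=0 s3=0 s0=0
  Δ1: clk:0→1
  Δ2: s4:0→1
  Δ3: s3:0→1
  (3Δ to stable)
t=7 Δ0: s4=1 s5=1 s1=1 clk=1 s3=1 s0=0
  Δ1: s1:1→0, clk:1→0
  (1Δ to stable)
t=8 Δ0: s4=1 s5=1 s1=0 clk=0 s3=1 s0=0
  Δ1: clk:0→1
  Δ2: s4:1→0
  Δ3: s3:1→0
  (3Δ to stable)
t=9 Δ0: s4=0 s5=1 s1=0 clk=1 s3=0 s0=0
  Δ1: s1:0→1, clk:1→0
  (1Δ to stable)
t=10 Δ0: s4=0 s5=1 s1=1 clk=0 s3=0 s0=0
  Δ1: clk:0→1
  Δ2: s4:0→1
  Δ3: s3:0→1
  (3Δ to stable)
t=11 Δ0: s4=1 s5=1 s1=1 clk=1 s3=1 s0=0
  Δ1: s1:1→0, clk:1→0
  (1Δ to stable)
t=12 Δ0: s4=1 s5=1 s1=0 clk=0 s3=1 s0=0
  Δ1: clk:0→1
  Δ2: s4:1→0
  Δ3: s3:1→0
  (3Δ to stable)
t=13 Δ0: s4=0 s5=1 s1=0 clk=1 s3=0 s0=0
  Δ1: s1:0→1, clk:1→0
  (1Δ to stable)
t=14 Δ0: s4=0 s5=1 s1=1 clk=0 s3=0 s0=0
  Δ1: clk:0→1
  Δ2: s4:0→1
  Δ3: s3:0→1
  (3Δ to stable)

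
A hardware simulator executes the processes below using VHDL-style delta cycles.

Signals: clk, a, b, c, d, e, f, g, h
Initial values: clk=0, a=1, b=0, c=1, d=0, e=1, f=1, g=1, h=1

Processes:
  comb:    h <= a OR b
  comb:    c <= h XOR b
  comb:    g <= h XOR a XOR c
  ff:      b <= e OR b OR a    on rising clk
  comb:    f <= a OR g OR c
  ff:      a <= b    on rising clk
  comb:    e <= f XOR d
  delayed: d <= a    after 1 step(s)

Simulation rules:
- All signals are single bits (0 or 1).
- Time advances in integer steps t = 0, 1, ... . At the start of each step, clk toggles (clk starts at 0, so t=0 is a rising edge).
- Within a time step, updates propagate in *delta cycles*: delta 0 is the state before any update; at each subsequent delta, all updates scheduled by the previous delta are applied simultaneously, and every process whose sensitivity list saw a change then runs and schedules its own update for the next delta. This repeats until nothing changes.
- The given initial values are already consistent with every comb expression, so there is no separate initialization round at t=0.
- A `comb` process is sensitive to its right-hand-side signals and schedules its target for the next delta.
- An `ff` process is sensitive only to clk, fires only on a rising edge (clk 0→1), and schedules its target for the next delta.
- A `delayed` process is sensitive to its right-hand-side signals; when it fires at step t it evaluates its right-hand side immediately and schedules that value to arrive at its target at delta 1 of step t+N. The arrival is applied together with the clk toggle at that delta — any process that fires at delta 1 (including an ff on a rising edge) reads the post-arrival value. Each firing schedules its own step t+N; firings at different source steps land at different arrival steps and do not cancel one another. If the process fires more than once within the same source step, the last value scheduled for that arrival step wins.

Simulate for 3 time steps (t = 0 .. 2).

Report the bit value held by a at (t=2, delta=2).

1

[bits: d,clk,b,h,c,g,f,a,e]
t=0: Δ0=000111111 Δ1=010111111 Δ2=011111101 Δ3=011100101 Δ4=011101001 Δ5=011101100 Δ6=011101101 | 6Δ
t=1: Δ0=011101101 Δ1=001101101 | 1Δ
t=2: Δ0=001101101 Δ1=011101101 Δ2=011101111 Δ3=011100111 | 3Δ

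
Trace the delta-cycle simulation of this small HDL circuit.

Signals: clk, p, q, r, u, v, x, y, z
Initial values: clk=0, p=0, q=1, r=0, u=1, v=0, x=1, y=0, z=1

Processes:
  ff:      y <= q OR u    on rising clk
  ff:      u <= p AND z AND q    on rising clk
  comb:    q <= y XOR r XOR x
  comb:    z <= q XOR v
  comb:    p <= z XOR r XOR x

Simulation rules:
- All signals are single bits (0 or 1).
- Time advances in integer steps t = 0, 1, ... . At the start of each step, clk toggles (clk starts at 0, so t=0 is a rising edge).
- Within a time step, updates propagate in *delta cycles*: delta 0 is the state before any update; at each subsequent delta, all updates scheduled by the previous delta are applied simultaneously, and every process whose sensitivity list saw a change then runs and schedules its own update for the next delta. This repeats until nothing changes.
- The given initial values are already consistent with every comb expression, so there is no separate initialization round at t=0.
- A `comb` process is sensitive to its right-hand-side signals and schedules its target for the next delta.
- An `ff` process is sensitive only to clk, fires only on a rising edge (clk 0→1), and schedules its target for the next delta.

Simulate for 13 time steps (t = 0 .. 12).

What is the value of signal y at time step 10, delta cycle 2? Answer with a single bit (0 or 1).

0

t=0 Δ0: p=0 v=0 u=1 r=0 x=1 clk=0 y=0 z=1 q=1
  Δ1: clk:0→1
  Δ2: u:1→0, y:0→1
  Δ3: q:1→0
  Δ4: z:1→0
  Δ5: p:0→1
  (5Δ to stable)
t=1 Δ0: p=1 v=0 u=0 r=0 x=1 clk=1 y=1 z=0 q=0
  Δ1: clk:1→0
  (1Δ to stable)
t=2 Δ0: p=1 v=0 u=0 r=0 x=1 clk=0 y=1 z=0 q=0
  Δ1: clk:0→1
  Δ2: y:1→0
  Δ3: q:0→1
  Δ4: z:0→1
  Δ5: p:1→0
  (5Δ to stable)
t=3 Δ0: p=0 v=0 u=0 r=0 x=1 clk=1 y=0 z=1 q=1
  Δ1: clk:1→0
  (1Δ to stable)
t=4 Δ0: p=0 v=0 u=0 r=0 x=1 clk=0 y=0 z=1 q=1
  Δ1: clk:0→1
  Δ2: y:0→1
  Δ3: q:1→0
  Δ4: z:1→0
  Δ5: p:0→1
  (5Δ to stable)
t=5 Δ0: p=1 v=0 u=0 r=0 x=1 clk=1 y=1 z=0 q=0
  Δ1: clk:1→0
  (1Δ to stable)
t=6 Δ0: p=1 v=0 u=0 r=0 x=1 clk=0 y=1 z=0 q=0
  Δ1: clk:0→1
  Δ2: y:1→0
  Δ3: q:0→1
  Δ4: z:0→1
  Δ5: p:1→0
  (5Δ to stable)
t=7 Δ0: p=0 v=0 u=0 r=0 x=1 clk=1 y=0 z=1 q=1
  Δ1: clk:1→0
  (1Δ to stable)
t=8 Δ0: p=0 v=0 u=0 r=0 x=1 clk=0 y=0 z=1 q=1
  Δ1: clk:0→1
  Δ2: y:0→1
  Δ3: q:1→0
  Δ4: z:1→0
  Δ5: p:0→1
  (5Δ to stable)
t=9 Δ0: p=1 v=0 u=0 r=0 x=1 clk=1 y=1 z=0 q=0
  Δ1: clk:1→0
  (1Δ to stable)
t=10 Δ0: p=1 v=0 u=0 r=0 x=1 clk=0 y=1 z=0 q=0
  Δ1: clk:0→1
  Δ2: y:1→0
  Δ3: q:0→1
  Δ4: z:0→1
  Δ5: p:1→0
  (5Δ to stable)
t=11 Δ0: p=0 v=0 u=0 r=0 x=1 clk=1 y=0 z=1 q=1
  Δ1: clk:1→0
  (1Δ to stable)
t=12 Δ0: p=0 v=0 u=0 r=0 x=1 clk=0 y=0 z=1 q=1
  Δ1: clk:0→1
  Δ2: y:0→1
  Δ3: q:1→0
  Δ4: z:1→0
  Δ5: p:0→1
  (5Δ to stable)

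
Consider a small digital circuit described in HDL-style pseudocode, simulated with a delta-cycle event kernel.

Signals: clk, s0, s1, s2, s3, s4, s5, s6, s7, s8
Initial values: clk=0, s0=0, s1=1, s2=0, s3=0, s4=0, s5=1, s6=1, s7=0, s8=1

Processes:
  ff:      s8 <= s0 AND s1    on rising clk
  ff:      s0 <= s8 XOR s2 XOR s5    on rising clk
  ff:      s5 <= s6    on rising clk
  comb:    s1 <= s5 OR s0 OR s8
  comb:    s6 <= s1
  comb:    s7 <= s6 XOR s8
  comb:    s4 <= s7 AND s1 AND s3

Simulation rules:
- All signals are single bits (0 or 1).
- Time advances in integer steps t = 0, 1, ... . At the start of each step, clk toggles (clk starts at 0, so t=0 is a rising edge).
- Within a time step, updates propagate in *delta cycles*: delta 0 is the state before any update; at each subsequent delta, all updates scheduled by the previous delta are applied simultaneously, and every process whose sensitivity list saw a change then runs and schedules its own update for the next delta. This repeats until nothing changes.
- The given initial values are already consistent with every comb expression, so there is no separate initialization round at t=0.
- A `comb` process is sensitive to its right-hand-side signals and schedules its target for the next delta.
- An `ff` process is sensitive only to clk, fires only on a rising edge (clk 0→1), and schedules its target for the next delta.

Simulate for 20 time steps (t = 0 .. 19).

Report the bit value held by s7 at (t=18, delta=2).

1

[bits: s4,s3,s7,clk,s8,s1,s0,s6,s5,s2]
t=0: Δ0=0000110110 Δ1=0001110110 Δ2=0001010110 Δ3=0011010110 | 3Δ
t=1: Δ0=0011010110 Δ1=0010010110 | 1Δ
t=2: Δ0=0010010110 Δ1=0011010110 Δ2=0011011110 | 2Δ
t=3: Δ0=0011011110 Δ1=0010011110 | 1Δ
t=4: Δ0=0010011110 Δ1=0011011110 Δ2=0011111110 Δ3=0001111110 | 3Δ
t=5: Δ0=0001111110 Δ1=0000111110 | 1Δ
t=6: Δ0=0000111110 Δ1=0001111110 Δ2=0001110110 | 2Δ
t=7: Δ0=0001110110 Δ1=0000110110 | 1Δ
t=8: Δ0=0000110110 Δ1=0001110110 Δ2=0001010110 Δ3=0011010110 | 3Δ
t=9: Δ0=0011010110 Δ1=0010010110 | 1Δ
t=10: Δ0=0010010110 Δ1=0011010110 Δ2=0011011110 | 2Δ
t=11: Δ0=0011011110 Δ1=0010011110 | 1Δ
t=12: Δ0=0010011110 Δ1=0011011110 Δ2=0011111110 Δ3=0001111110 | 3Δ
t=13: Δ0=0001111110 Δ1=0000111110 | 1Δ
t=14: Δ0=0000111110 Δ1=0001111110 Δ2=0001110110 | 2Δ
t=15: Δ0=0001110110 Δ1=0000110110 | 1Δ
t=16: Δ0=0000110110 Δ1=0001110110 Δ2=0001010110 Δ3=0011010110 | 3Δ
t=17: Δ0=0011010110 Δ1=0010010110 | 1Δ
t=18: Δ0=0010010110 Δ1=0011010110 Δ2=0011011110 | 2Δ
t=19: Δ0=0011011110 Δ1=0010011110 | 1Δ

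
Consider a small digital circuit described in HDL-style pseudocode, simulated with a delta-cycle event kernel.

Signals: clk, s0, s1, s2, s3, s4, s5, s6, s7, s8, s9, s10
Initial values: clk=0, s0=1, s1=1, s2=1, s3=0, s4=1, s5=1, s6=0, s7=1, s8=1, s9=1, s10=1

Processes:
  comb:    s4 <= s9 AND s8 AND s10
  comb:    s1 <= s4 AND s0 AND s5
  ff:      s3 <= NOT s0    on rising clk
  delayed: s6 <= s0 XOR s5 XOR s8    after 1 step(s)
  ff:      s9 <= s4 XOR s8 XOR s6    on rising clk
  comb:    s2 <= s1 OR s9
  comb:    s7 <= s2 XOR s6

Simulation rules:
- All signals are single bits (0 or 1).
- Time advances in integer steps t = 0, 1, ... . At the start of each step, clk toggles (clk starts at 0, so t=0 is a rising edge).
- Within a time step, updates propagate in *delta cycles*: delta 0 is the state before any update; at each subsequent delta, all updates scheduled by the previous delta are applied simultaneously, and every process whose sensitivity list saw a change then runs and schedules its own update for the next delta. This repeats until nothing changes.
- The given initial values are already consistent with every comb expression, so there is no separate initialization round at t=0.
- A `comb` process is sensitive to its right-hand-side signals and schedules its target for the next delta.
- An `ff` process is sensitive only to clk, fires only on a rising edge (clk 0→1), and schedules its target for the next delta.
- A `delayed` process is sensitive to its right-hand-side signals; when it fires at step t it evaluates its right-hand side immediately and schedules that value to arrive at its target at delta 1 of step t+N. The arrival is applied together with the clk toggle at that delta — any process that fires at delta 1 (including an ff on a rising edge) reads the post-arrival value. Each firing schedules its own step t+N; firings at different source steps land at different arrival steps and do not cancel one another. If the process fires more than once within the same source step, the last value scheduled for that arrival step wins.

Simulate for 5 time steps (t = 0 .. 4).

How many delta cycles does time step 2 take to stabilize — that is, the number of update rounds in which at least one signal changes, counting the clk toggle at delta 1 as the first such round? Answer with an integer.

4

t=0 Δ0: s5=1 s1=1 s7=1 s8=1 s10=1 s9=1 s6=0 s4=1 s3=0 s2=1 s0=1 clk=0
  Δ1: clk:0→1
  Δ2: s9:1→0
  Δ3: s4:1→0
  Δ4: s1:1→0
  Δ5: s2:1→0
  Δ6: s7:1→0
  (6Δ to stable)
t=1 Δ0: s5=1 s1=0 s7=0 s8=1 s10=1 s9=0 s6=0 s4=0 s3=0 s2=0 s0=1 clk=1
  Δ1: clk:1→0
  (1Δ to stable)
t=2 Δ0: s5=1 s1=0 s7=0 s8=1 s10=1 s9=0 s6=0 s4=0 s3=0 s2=0 s0=1 clk=0
  Δ1: clk:0→1
  Δ2: s9:0→1
  Δ3: s4:0→1, s2:0→1
  Δ4: s1:0→1, s7:0→1
  (4Δ to stable)
t=3 Δ0: s5=1 s1=1 s7=1 s8=1 s10=1 s9=1 s6=0 s4=1 s3=0 s2=1 s0=1 clk=1
  Δ1: clk:1→0
  (1Δ to stable)
t=4 Δ0: s5=1 s1=1 s7=1 s8=1 s10=1 s9=1 s6=0 s4=1 s3=0 s2=1 s0=1 clk=0
  Δ1: clk:0→1
  Δ2: s9:1→0
  Δ3: s4:1→0
  Δ4: s1:1→0
  Δ5: s2:1→0
  Δ6: s7:1→0
  (6Δ to stable)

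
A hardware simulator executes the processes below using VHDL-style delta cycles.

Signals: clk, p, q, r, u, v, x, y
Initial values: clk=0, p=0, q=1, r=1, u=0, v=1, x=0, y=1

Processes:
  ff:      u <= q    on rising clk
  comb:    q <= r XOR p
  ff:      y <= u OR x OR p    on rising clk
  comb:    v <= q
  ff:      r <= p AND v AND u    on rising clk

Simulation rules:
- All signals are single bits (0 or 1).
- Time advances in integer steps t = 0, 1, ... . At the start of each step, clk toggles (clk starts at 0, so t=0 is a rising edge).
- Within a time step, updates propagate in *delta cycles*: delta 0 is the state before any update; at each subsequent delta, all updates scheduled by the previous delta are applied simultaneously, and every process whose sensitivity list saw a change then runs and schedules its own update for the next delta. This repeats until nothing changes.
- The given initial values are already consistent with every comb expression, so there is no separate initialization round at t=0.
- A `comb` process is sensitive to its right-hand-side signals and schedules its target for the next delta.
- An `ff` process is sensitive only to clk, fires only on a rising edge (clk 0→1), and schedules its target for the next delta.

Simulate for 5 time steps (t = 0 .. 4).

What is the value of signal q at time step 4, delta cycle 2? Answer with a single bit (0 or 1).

[bits: x,u,y,r,q,v,clk,p]
t=0: Δ0=00111100 Δ1=00111110 Δ2=01001110 Δ3=01000110 Δ4=01000010 | 4Δ
t=1: Δ0=01000010 Δ1=01000000 | 1Δ
t=2: Δ0=01000000 Δ1=01000010 Δ2=00100010 | 2Δ
t=3: Δ0=00100010 Δ1=00100000 | 1Δ
t=4: Δ0=00100000 Δ1=00100010 Δ2=00000010 | 2Δ

0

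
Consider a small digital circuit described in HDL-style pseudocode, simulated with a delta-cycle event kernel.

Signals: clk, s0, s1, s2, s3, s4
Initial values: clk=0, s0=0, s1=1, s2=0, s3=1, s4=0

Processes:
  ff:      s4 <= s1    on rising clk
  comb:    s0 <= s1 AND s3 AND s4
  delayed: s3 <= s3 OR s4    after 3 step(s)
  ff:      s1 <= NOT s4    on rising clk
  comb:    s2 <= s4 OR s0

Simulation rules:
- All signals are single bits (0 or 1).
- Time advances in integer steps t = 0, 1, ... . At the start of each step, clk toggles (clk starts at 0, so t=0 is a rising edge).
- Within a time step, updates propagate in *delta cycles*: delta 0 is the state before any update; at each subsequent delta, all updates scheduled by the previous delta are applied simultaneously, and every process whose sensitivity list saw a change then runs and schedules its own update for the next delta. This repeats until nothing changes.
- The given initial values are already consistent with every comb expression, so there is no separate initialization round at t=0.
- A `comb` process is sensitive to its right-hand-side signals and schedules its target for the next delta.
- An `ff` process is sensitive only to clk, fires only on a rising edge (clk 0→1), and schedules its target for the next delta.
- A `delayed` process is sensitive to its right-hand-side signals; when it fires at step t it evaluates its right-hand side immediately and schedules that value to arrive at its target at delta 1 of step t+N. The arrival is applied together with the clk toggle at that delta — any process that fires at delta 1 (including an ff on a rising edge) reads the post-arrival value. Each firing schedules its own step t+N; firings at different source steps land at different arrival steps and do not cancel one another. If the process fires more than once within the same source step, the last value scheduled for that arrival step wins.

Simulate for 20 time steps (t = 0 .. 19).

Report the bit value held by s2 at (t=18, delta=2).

[bits: s3,s2,s0,clk,s4,s1]
t=0: Δ0=100001 Δ1=100101 Δ2=100111 Δ3=111111 | 3Δ
t=1: Δ0=111111 Δ1=111011 | 1Δ
t=2: Δ0=111011 Δ1=111111 Δ2=111110 Δ3=110110 | 3Δ
t=3: Δ0=110110 Δ1=110010 | 1Δ
t=4: Δ0=110010 Δ1=110110 Δ2=110100 Δ3=100100 | 3Δ
t=5: Δ0=100100 Δ1=100000 | 1Δ
t=6: Δ0=100000 Δ1=100100 Δ2=100101 | 2Δ
t=7: Δ0=100101 Δ1=100001 | 1Δ
t=8: Δ0=100001 Δ1=100101 Δ2=100111 Δ3=111111 | 3Δ
t=9: Δ0=111111 Δ1=111011 | 1Δ
t=10: Δ0=111011 Δ1=111111 Δ2=111110 Δ3=110110 | 3Δ
t=11: Δ0=110110 Δ1=110010 | 1Δ
t=12: Δ0=110010 Δ1=110110 Δ2=110100 Δ3=100100 | 3Δ
t=13: Δ0=100100 Δ1=100000 | 1Δ
t=14: Δ0=100000 Δ1=100100 Δ2=100101 | 2Δ
t=15: Δ0=100101 Δ1=100001 | 1Δ
t=16: Δ0=100001 Δ1=100101 Δ2=100111 Δ3=111111 | 3Δ
t=17: Δ0=111111 Δ1=111011 | 1Δ
t=18: Δ0=111011 Δ1=111111 Δ2=111110 Δ3=110110 | 3Δ
t=19: Δ0=110110 Δ1=110010 | 1Δ

1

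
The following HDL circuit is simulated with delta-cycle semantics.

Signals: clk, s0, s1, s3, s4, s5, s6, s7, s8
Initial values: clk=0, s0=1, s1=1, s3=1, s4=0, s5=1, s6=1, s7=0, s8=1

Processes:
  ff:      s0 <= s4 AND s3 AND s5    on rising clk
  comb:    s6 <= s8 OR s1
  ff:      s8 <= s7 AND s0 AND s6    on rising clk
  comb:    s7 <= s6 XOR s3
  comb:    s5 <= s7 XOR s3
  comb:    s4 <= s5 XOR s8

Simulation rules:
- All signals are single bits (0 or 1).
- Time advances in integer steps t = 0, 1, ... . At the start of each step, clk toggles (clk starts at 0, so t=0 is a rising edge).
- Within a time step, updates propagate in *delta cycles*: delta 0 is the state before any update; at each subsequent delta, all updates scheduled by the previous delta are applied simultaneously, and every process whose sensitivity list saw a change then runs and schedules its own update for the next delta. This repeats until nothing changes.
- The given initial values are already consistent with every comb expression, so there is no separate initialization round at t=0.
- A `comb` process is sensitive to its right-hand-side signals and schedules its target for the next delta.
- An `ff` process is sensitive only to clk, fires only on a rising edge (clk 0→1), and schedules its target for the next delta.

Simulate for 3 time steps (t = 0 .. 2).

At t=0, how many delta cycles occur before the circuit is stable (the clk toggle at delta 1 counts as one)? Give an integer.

3

t=0 Δ0: s7=0 clk=0 s8=1 s1=1 s5=1 s3=1 s0=1 s6=1 s4=0
  Δ1: clk:0→1
  Δ2: s8:1→0, s0:1→0
  Δ3: s4:0→1
  (3Δ to stable)
t=1 Δ0: s7=0 clk=1 s8=0 s1=1 s5=1 s3=1 s0=0 s6=1 s4=1
  Δ1: clk:1→0
  (1Δ to stable)
t=2 Δ0: s7=0 clk=0 s8=0 s1=1 s5=1 s3=1 s0=0 s6=1 s4=1
  Δ1: clk:0→1
  Δ2: s0:0→1
  (2Δ to stable)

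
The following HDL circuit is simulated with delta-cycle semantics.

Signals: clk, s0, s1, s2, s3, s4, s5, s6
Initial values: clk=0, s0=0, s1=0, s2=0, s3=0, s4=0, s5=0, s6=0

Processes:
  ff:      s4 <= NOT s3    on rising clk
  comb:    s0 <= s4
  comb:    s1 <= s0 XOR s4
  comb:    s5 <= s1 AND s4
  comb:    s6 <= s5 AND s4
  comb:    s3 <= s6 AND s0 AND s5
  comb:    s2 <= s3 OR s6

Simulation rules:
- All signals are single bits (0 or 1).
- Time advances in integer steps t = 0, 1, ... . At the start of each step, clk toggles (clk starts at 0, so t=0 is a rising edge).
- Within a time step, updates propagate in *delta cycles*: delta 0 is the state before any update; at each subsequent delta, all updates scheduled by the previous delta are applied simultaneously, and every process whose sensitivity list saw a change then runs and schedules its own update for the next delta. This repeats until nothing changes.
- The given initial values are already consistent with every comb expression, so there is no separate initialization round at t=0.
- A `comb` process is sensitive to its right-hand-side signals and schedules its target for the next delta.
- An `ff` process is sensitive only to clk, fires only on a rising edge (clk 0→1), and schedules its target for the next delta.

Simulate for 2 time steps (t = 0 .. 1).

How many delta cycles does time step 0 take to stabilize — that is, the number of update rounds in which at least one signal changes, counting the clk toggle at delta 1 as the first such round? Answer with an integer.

t=0 Δ0: s1=0 s6=0 s2=0 clk=0 s3=0 s5=0 s4=0 s0=0
  Δ1: clk:0→1
  Δ2: s4:0→1
  Δ3: s1:0→1, s0:0→1
  Δ4: s1:1→0, s5:0→1
  Δ5: s6:0→1, s5:1→0
  Δ6: s6:1→0, s2:0→1
  Δ7: s2:1→0
  (7Δ to stable)
t=1 Δ0: s1=0 s6=0 s2=0 clk=1 s3=0 s5=0 s4=1 s0=1
  Δ1: clk:1→0
  (1Δ to stable)

7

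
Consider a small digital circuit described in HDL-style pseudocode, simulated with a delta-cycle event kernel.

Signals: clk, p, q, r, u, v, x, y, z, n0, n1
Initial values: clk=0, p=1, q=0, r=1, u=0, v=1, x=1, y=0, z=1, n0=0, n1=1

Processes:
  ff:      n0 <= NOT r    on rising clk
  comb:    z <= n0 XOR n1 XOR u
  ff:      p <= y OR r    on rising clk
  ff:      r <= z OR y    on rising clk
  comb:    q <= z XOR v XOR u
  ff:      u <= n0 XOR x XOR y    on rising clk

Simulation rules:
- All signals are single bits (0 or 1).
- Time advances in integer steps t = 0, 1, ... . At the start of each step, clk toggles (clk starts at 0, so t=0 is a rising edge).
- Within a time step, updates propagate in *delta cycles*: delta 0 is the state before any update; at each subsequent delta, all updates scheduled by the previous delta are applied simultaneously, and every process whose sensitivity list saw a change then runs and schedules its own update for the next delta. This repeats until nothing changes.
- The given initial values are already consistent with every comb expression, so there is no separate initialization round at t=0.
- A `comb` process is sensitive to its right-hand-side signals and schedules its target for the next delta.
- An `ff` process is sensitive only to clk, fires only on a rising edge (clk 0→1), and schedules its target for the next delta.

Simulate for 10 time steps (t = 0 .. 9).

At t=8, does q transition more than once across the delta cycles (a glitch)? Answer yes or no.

t=0 Δ0: u=0 x=1 r=1 p=1 q=0 z=1 n1=1 n0=0 clk=0 y=0 v=1
  Δ1: clk:0→1
  Δ2: u:0→1
  Δ3: q:0→1, z:1→0
  Δ4: q:1→0
  (4Δ to stable)
t=1 Δ0: u=1 x=1 r=1 p=1 q=0 z=0 n1=1 n0=0 clk=1 y=0 v=1
  Δ1: clk:1→0
  (1Δ to stable)
t=2 Δ0: u=1 x=1 r=1 p=1 q=0 z=0 n1=1 n0=0 clk=0 y=0 v=1
  Δ1: clk:0→1
  Δ2: r:1→0
  (2Δ to stable)
t=3 Δ0: u=1 x=1 r=0 p=1 q=0 z=0 n1=1 n0=0 clk=1 y=0 v=1
  Δ1: clk:1→0
  (1Δ to stable)
t=4 Δ0: u=1 x=1 r=0 p=1 q=0 z=0 n1=1 n0=0 clk=0 y=0 v=1
  Δ1: clk:0→1
  Δ2: p:1→0, n0:0→1
  Δ3: z:0→1
  Δ4: q:0→1
  (4Δ to stable)
t=5 Δ0: u=1 x=1 r=0 p=0 q=1 z=1 n1=1 n0=1 clk=1 y=0 v=1
  Δ1: clk:1→0
  (1Δ to stable)
t=6 Δ0: u=1 x=1 r=0 p=0 q=1 z=1 n1=1 n0=1 clk=0 y=0 v=1
  Δ1: clk:0→1
  Δ2: u:1→0, r:0→1
  Δ3: q:1→0, z:1→0
  Δ4: q:0→1
  (4Δ to stable)
t=7 Δ0: u=0 x=1 r=1 p=0 q=1 z=0 n1=1 n0=1 clk=1 y=0 v=1
  Δ1: clk:1→0
  (1Δ to stable)
t=8 Δ0: u=0 x=1 r=1 p=0 q=1 z=0 n1=1 n0=1 clk=0 y=0 v=1
  Δ1: clk:0→1
  Δ2: r:1→0, p:0→1, n0:1→0
  Δ3: z:0→1
  Δ4: q:1→0
  (4Δ to stable)
t=9 Δ0: u=0 x=1 r=0 p=1 q=0 z=1 n1=1 n0=0 clk=1 y=0 v=1
  Δ1: clk:1→0
  (1Δ to stable)

no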